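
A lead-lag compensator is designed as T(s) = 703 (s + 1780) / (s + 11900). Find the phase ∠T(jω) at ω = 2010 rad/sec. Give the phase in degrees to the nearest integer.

∠(j2010 + 1780) = arctan(2010/1780) = 48.47°
∠(j2010 + 11900) = arctan(2010/11900) = 9.59°
∠T(j2010) = 48.47° − 9.59° = 38.89°

39°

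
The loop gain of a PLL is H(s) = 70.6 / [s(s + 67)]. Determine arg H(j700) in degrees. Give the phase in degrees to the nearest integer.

∠(j700 + 67) = arctan(700/67) = 84.53°
∠(j700) = 90.00°
∠H(j700) = − (84.53° + 90.00°) = -174.53°

-175°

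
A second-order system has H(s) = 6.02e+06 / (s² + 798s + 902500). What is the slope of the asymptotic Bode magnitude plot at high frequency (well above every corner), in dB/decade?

With 0 zeros and 2 poles, the high-frequency asymptotic slope is 20 × (0 − 2) = -40 dB/decade.

-40 dB/decade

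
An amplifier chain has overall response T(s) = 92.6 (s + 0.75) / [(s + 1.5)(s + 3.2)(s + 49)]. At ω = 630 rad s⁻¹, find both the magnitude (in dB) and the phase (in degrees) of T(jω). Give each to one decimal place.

|T| = -72.7 dB, ∠T = -175.2°

|j630 + 0.75| = √(630² + 0.75²) = 630
|j630 + 1.5| = √(630² + 1.5²) = 630
|j630 + 3.2| = √(630² + 3.2²) = 630
|j630 + 49| = √(630² + 49²) = 631.9
|T(j630)| = 92.6 × 630 / (630 × 630 × 631.9) = 0.0002326
20 log₁₀(0.0002326) = -72.67 dB
∠(j630 + 0.75) = arctan(630/0.75) = 89.93°
∠(j630 + 1.5) = arctan(630/1.5) = 89.86°
∠(j630 + 3.2) = arctan(630/3.2) = 89.71°
∠(j630 + 49) = arctan(630/49) = 85.55°
∠T(j630) = 89.93° − (89.86° + 89.71° + 85.55°) = -175.19°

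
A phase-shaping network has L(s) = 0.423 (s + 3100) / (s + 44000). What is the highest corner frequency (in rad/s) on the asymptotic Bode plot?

44000 rad/s

Break frequencies occur at each pole and zero magnitude: 3100 rad/s, 44000 rad/s.
The highest is 44000 rad/s.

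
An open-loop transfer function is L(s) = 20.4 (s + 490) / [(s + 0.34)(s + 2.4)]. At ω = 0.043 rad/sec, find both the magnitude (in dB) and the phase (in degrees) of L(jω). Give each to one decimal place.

|L| = 81.7 dB, ∠L = -8.2°

|j0.043 + 490| = √(0.043² + 490²) = 490
|j0.043 + 0.34| = √(0.043² + 0.34²) = 0.3427
|j0.043 + 2.4| = √(0.043² + 2.4²) = 2.4
|L(j0.043)| = 20.4 × 490 / (0.3427 × 2.4) = 12151
20 log₁₀(12151) = 81.69 dB
∠(j0.043 + 490) = arctan(0.043/490) = 0.01°
∠(j0.043 + 0.34) = arctan(0.043/0.34) = 7.21°
∠(j0.043 + 2.4) = arctan(0.043/2.4) = 1.03°
∠L(j0.043) = 0.01° − (7.21° + 1.03°) = -8.23°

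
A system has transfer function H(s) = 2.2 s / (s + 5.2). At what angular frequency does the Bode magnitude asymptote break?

The single real pole at s = −5.2 gives a corner at ω = 5.2 rad/sec.

5.2 rad/sec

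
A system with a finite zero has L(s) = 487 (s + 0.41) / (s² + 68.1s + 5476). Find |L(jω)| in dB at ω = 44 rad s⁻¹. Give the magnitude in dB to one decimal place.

13.3 dB

|j44 + 0.41| = √(44² + 0.41²) = 44
|(j44)² + 68.1(j44) + 5476| = |3540 + j2996.4| = 4638
|L(j44)| = 487 × 44 / 4638 = 4.6204
20 log₁₀(4.6204) = 13.29 dB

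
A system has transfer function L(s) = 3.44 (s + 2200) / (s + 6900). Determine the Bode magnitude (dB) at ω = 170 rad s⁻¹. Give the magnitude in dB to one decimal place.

0.8 dB

|j170 + 2200| = √(170² + 2200²) = 2207
|j170 + 6900| = √(170² + 6900²) = 6902
|L(j170)| = 3.44 × 2207 / 6902 = 1.0997
20 log₁₀(1.0997) = 0.83 dB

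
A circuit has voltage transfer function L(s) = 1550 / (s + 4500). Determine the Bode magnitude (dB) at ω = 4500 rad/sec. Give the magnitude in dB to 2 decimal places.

|j4500 + 4500| = √(4500² + 4500²) = 6364
|L(j4500)| = 1550 / 6364 = 0.24356
20 log₁₀(0.24356) = -12.268 dB

-12.27 dB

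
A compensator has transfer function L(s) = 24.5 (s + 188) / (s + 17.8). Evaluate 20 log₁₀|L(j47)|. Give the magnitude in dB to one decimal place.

|j47 + 188| = √(47² + 188²) = 193.8
|j47 + 17.8| = √(47² + 17.8²) = 50.26
|L(j47)| = 24.5 × 193.8 / 50.26 = 94.468
20 log₁₀(94.468) = 39.51 dB

39.5 dB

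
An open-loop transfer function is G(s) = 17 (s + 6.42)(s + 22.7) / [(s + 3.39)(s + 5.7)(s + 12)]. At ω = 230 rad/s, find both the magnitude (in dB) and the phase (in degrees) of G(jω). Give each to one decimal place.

|j230 + 6.42| = √(230² + 6.42²) = 230.1
|j230 + 22.7| = √(230² + 22.7²) = 231.1
|j230 + 3.39| = √(230² + 3.39²) = 230
|j230 + 5.7| = √(230² + 5.7²) = 230.1
|j230 + 12| = √(230² + 12²) = 230.3
|G(j230)| = 17 × 230.1 × 231.1 / (230 × 230.1 × 230.3) = 0.074169
20 log₁₀(0.074169) = -22.60 dB
∠(j230 + 6.42) = arctan(230/6.42) = 88.40°
∠(j230 + 22.7) = arctan(230/22.7) = 84.36°
∠(j230 + 3.39) = arctan(230/3.39) = 89.16°
∠(j230 + 5.7) = arctan(230/5.7) = 88.58°
∠(j230 + 12) = arctan(230/12) = 87.01°
∠G(j230) = 88.40° + 84.36° − (89.16° + 88.58° + 87.01°) = -91.98°

|G| = -22.6 dB, ∠G = -92.0 deg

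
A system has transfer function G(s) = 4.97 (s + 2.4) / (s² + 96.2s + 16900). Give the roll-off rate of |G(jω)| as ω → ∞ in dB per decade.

With 1 zero and 2 poles, the high-frequency asymptotic slope is 20 × (1 − 2) = -20 dB/decade.

-20 dB/decade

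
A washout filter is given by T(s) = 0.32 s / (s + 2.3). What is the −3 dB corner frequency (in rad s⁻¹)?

For a single-pole high-pass, the −3 dB point is at the pole: ω = 2.3 rad s⁻¹.

2.3 rad s⁻¹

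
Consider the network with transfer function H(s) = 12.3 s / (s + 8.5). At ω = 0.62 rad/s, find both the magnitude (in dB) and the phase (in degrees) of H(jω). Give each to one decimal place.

|j0.62| = 0.62
|j0.62 + 8.5| = √(0.62² + 8.5²) = 8.523
|H(j0.62)| = 12.3 × 0.62 / 8.523 = 0.8948
20 log₁₀(0.8948) = -0.97 dB
∠(j0.62) = 90.00°
∠(j0.62 + 8.5) = arctan(0.62/8.5) = 4.17°
∠H(j0.62) = 90.00° − 4.17° = 85.83°

|H| = -1.0 dB, ∠H = 85.8°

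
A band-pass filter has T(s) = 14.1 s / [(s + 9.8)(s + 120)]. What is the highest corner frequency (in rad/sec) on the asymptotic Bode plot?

120 rad/sec

Break frequencies occur at each pole and zero magnitude: 9.8 rad/sec, 120 rad/sec.
The highest is 120 rad/sec.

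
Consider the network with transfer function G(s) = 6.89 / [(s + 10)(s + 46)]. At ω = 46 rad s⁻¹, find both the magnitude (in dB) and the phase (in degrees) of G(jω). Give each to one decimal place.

|G| = -53.0 dB, ∠G = -122.7 deg

|j46 + 10| = √(46² + 10²) = 47.07
|j46 + 46| = √(46² + 46²) = 65.05
|G(j46)| = 6.89 / (47.07 × 65.05) = 0.0022499
20 log₁₀(0.0022499) = -52.96 dB
∠(j46 + 10) = arctan(46/10) = 77.74°
∠(j46 + 46) = arctan(46/46) = 45.00°
∠G(j46) = − (77.74° + 45.00°) = -122.74°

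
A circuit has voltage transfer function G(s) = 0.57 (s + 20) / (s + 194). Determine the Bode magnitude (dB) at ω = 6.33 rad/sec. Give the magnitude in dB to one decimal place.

-24.2 dB

|j6.33 + 20| = √(6.33² + 20²) = 20.98
|j6.33 + 194| = √(6.33² + 194²) = 194.1
|G(j6.33)| = 0.57 × 20.98 / 194.1 = 0.061603
20 log₁₀(0.061603) = -24.21 dB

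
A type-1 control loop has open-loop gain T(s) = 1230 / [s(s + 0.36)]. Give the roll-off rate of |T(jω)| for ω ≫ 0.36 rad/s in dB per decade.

With 0 zeros and 2 poles, the high-frequency asymptotic slope is 20 × (0 − 2) = -40 dB/decade.

-40 dB/decade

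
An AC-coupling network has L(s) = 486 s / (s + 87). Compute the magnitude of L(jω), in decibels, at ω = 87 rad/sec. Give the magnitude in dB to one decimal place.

|j87| = 87
|j87 + 87| = √(87² + 87²) = 123
|L(j87)| = 486 × 87 / 123 = 343.65
20 log₁₀(343.65) = 50.72 dB

50.7 dB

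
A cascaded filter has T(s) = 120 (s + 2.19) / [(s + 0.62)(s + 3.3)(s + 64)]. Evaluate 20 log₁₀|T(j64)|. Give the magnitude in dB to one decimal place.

|j64 + 2.19| = √(64² + 2.19²) = 64.04
|j64 + 0.62| = √(64² + 0.62²) = 64
|j64 + 3.3| = √(64² + 3.3²) = 64.09
|j64 + 64| = √(64² + 64²) = 90.51
|T(j64)| = 120 × 64.04 / (64 × 64.09 × 90.51) = 0.0207
20 log₁₀(0.0207) = -33.68 dB

-33.7 dB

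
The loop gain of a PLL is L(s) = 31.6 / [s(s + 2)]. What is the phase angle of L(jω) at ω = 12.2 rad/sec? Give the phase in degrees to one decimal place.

∠(j12.2 + 2) = arctan(12.2/2) = 80.69°
∠(j12.2) = 90.00°
∠L(j12.2) = − (80.69° + 90.00°) = -170.69°

-170.7°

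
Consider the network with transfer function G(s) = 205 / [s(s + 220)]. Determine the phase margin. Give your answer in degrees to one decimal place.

89.8°

Gain crossover: |G(jω)| = 1 at ω ≈ 0.932 rad/sec.
∠G(j0.932) = −90° − arctan(0.932/220) ≈ -90.24°
PM = 180° + (-90.24°) = 89.76°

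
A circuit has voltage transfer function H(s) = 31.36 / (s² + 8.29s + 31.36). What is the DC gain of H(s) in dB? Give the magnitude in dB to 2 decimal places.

0.00 dB

H(0) = 31.36 / 31.36 = 1
20 log₁₀(1) = 0.000 dB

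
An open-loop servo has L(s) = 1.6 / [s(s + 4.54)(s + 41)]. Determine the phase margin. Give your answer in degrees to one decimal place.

89.9 deg

Gain crossover: |L(jω)| = 1 at ω ≈ 0.0086 rad s⁻¹.
∠L(j0.0086) = −90° − arctan(0.0086/4.54) − arctan(0.0086/41) ≈ -90.12°
PM = 180° + (-90.12°) = 89.88°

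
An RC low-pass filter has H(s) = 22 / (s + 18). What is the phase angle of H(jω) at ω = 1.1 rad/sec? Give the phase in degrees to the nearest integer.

-3°

∠(j1.1 + 18) = arctan(1.1/18) = 3.50°
∠H(j1.1) = −3.50° = -3.50°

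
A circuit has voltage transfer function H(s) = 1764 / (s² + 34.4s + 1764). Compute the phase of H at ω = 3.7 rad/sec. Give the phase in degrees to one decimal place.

-4.2°

∠[(j3.7)² + 34.4(j3.7) + 1764] = ∠[1750.3 + j127.28] = 4.16°
∠H(j3.7) = −4.16° = -4.16°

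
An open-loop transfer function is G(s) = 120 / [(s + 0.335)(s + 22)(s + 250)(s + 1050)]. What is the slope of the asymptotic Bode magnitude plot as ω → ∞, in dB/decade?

With 0 zeros and 4 poles, the high-frequency asymptotic slope is 20 × (0 − 4) = -80 dB/decade.

-80 dB/decade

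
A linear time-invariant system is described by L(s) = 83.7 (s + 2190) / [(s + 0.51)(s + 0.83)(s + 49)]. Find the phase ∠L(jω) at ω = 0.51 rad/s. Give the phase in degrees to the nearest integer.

-77°

∠(j0.51 + 2190) = arctan(0.51/2190) = 0.01°
∠(j0.51 + 0.51) = arctan(0.51/0.51) = 45.00°
∠(j0.51 + 0.83) = arctan(0.51/0.83) = 31.57°
∠(j0.51 + 49) = arctan(0.51/49) = 0.60°
∠L(j0.51) = 0.01° − (45.00° + 31.57° + 0.60°) = -77.15°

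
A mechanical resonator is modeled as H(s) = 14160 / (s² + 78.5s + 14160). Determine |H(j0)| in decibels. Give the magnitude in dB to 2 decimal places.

0.00 dB

H(0) = 14160 / 14160 = 1
20 log₁₀(1) = 0.000 dB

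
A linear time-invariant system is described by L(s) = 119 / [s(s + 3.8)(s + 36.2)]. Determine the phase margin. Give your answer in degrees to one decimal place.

Gain crossover: |L(jω)| = 1 at ω ≈ 0.844 rad s⁻¹.
∠L(j0.844) = −90° − arctan(0.844/3.8) − arctan(0.844/36.2) ≈ -103.86°
PM = 180° + (-103.86°) = 76.14°

76.1°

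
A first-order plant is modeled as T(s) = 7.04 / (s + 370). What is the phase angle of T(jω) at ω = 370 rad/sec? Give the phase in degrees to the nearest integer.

-45°

∠(j370 + 370) = arctan(370/370) = 45.00°
∠T(j370) = −45.00° = -45.00°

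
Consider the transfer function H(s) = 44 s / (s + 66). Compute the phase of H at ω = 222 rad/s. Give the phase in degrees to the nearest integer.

17°

∠(j222) = 90.00°
∠(j222 + 66) = arctan(222/66) = 73.44°
∠H(j222) = 90.00° − 73.44° = 16.56°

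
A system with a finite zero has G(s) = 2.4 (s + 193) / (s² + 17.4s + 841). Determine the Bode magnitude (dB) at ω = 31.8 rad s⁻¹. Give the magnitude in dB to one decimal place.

|j31.8 + 193| = √(31.8² + 193²) = 195.6
|(j31.8)² + 17.4(j31.8) + 841| = |-170.24 + j553.32| = 578.9
|G(j31.8)| = 2.4 × 195.6 / 578.9 = 0.8109
20 log₁₀(0.8109) = -1.82 dB

-1.8 dB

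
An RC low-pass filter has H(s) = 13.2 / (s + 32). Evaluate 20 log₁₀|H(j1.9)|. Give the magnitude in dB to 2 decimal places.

|j1.9 + 32| = √(1.9² + 32²) = 32.06
|H(j1.9)| = 13.2 / 32.06 = 0.41177
20 log₁₀(0.41177) = -7.707 dB

-7.71 dB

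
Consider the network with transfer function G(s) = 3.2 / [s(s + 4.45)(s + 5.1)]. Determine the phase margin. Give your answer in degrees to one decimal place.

Gain crossover: |G(jω)| = 1 at ω ≈ 0.141 rad/s.
∠G(j0.141) = −90° − arctan(0.141/4.45) − arctan(0.141/5.1) ≈ -93.40°
PM = 180° + (-93.40°) = 86.60°

86.6°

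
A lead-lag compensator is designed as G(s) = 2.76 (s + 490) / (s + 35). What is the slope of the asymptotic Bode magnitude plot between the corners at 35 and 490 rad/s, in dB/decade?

-20 dB/decade

In this band the factors already past their corner are: pole at 35; net slope = -20 dB/decade.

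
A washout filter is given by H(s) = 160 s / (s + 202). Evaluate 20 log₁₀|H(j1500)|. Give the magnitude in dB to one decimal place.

44.0 dB

|j1500| = 1500
|j1500 + 202| = √(1500² + 202²) = 1514
|H(j1500)| = 160 × 1500 / 1514 = 158.57
20 log₁₀(158.57) = 44.00 dB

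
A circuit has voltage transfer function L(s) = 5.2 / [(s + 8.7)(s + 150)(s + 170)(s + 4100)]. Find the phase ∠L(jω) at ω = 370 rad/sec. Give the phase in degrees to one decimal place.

-227.1°

∠(j370 + 8.7) = arctan(370/8.7) = 88.65°
∠(j370 + 150) = arctan(370/150) = 67.93°
∠(j370 + 170) = arctan(370/170) = 65.32°
∠(j370 + 4100) = arctan(370/4100) = 5.16°
∠L(j370) = − (88.65° + 67.93° + 65.32° + 5.16°) = -227.06°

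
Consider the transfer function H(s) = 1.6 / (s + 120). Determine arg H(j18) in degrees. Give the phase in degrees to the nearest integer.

∠(j18 + 120) = arctan(18/120) = 8.53°
∠H(j18) = −8.53° = -8.53°

-9°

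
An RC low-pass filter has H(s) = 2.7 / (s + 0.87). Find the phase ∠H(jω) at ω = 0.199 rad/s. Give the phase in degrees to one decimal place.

-12.9°

∠(j0.199 + 0.87) = arctan(0.199/0.87) = 12.88°
∠H(j0.199) = −12.88° = -12.88°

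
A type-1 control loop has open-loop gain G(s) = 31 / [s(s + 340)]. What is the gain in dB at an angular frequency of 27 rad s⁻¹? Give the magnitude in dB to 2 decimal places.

|j27 + 340| = √(27² + 340²) = 341.1
|j27| = 27
|G(j27)| = 31 / (341.1 × 27) = 0.0033663
20 log₁₀(0.0033663) = -49.457 dB

-49.46 dB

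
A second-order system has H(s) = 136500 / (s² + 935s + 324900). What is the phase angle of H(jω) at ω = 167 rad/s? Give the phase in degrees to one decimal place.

-27.7°

∠[(j167)² + 935(j167) + 324900] = ∠[2.9701e+05 + j1.5614e+05] = 27.73°
∠H(j167) = −27.73° = -27.73°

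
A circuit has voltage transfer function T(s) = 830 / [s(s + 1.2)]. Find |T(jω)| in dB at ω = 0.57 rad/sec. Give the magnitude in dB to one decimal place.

60.8 dB

|j0.57 + 1.2| = √(0.57² + 1.2²) = 1.328
|j0.57| = 0.57
|T(j0.57)| = 830 / (1.328 × 0.57) = 1096.1
20 log₁₀(1096.1) = 60.80 dB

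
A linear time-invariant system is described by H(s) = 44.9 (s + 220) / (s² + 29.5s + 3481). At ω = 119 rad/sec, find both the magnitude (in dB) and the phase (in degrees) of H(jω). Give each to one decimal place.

|H| = -0.0 dB, ∠H = -133.4°

|j119 + 220| = √(119² + 220²) = 250.1
|(j119)² + 29.5(j119) + 3481| = |-10680 + j3510.5| = 1.124e+04
|H(j119)| = 44.9 × 250.1 / 1.124e+04 = 0.99896
20 log₁₀(0.99896) = -0.01 dB
∠(j119 + 220) = arctan(119/220) = 28.41°
∠[(j119)² + 29.5(j119) + 3481] = ∠[-10680 + j3510.5] = 161.80°
∠H(j119) = 28.41° − 161.80° = -133.40°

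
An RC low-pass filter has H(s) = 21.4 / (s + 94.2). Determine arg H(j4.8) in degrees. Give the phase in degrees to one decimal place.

-2.9 deg

∠(j4.8 + 94.2) = arctan(4.8/94.2) = 2.92°
∠H(j4.8) = −2.92° = -2.92°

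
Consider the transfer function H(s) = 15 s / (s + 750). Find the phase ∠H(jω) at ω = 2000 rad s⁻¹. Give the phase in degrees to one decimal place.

20.6°

∠(j2000) = 90.00°
∠(j2000 + 750) = arctan(2000/750) = 69.44°
∠H(j2000) = 90.00° − 69.44° = 20.56°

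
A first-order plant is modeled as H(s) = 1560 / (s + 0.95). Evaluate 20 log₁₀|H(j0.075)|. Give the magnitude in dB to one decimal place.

|j0.075 + 0.95| = √(0.075² + 0.95²) = 0.953
|H(j0.075)| = 1560 / 0.953 = 1637
20 log₁₀(1637) = 64.28 dB

64.3 dB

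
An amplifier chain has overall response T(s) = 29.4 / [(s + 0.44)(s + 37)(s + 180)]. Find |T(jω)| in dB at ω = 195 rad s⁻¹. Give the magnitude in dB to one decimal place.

-110.9 dB

|j195 + 0.44| = √(195² + 0.44²) = 195
|j195 + 37| = √(195² + 37²) = 198.5
|j195 + 180| = √(195² + 180²) = 265.4
|T(j195)| = 29.4 / (195 × 198.5 × 265.4) = 2.8624e-06
20 log₁₀(2.8624e-06) = -110.87 dB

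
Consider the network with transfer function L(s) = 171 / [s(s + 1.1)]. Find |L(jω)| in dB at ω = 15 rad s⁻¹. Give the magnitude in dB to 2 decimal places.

-2.41 dB

|j15 + 1.1| = √(15² + 1.1²) = 15.04
|j15| = 15
|L(j15)| = 171 / (15.04 × 15) = 0.75796
20 log₁₀(0.75796) = -2.407 dB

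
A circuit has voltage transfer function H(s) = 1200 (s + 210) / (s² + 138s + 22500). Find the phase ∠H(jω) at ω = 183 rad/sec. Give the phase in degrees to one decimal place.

∠(j183 + 210) = arctan(183/210) = 41.07°
∠[(j183)² + 138(j183) + 22500] = ∠[-10989 + j25254] = 113.52°
∠H(j183) = 41.07° − 113.52° = -72.45°

-72.4 deg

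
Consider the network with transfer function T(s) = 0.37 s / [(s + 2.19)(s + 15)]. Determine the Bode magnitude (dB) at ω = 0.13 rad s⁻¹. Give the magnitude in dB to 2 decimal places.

-56.70 dB

|j0.13| = 0.13
|j0.13 + 2.19| = √(0.13² + 2.19²) = 2.194
|j0.13 + 15| = √(0.13² + 15²) = 15
|T(j0.13)| = 0.37 × 0.13 / (2.194 × 15) = 0.0014616
20 log₁₀(0.0014616) = -56.703 dB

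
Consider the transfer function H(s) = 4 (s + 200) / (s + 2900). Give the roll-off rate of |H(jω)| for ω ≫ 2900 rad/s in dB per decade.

With 1 zero and 1 pole, the high-frequency asymptotic slope is 20 × (1 − 1) = 0 dB/decade.

0 dB/decade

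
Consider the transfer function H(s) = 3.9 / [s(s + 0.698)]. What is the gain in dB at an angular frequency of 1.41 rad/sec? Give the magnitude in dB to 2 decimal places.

|j1.41 + 0.698| = √(1.41² + 0.698²) = 1.573
|j1.41| = 1.41
|H(j1.41)| = 3.9 / (1.573 × 1.41) = 1.7581
20 log₁₀(1.7581) = 4.901 dB

4.90 dB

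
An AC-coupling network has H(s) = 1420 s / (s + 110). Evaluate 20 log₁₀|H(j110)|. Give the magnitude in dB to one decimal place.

60.0 dB

|j110| = 110
|j110 + 110| = √(110² + 110²) = 155.6
|H(j110)| = 1420 × 110 / 155.6 = 1004.1
20 log₁₀(1004.1) = 60.04 dB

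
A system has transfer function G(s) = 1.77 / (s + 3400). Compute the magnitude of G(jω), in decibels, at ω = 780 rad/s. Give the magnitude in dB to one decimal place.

|j780 + 3400| = √(780² + 3400²) = 3488
|G(j780)| = 1.77 / 3488 = 0.00050741
20 log₁₀(0.00050741) = -65.89 dB

-65.9 dB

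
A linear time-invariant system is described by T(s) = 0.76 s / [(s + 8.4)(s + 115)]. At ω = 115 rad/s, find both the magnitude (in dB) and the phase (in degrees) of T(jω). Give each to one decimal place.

|T| = -46.6 dB, ∠T = -40.8°

|j115| = 115
|j115 + 8.4| = √(115² + 8.4²) = 115.3
|j115 + 115| = √(115² + 115²) = 162.6
|T(j115)| = 0.76 × 115 / (115.3 × 162.6) = 0.0046606
20 log₁₀(0.0046606) = -46.63 dB
∠(j115) = 90.00°
∠(j115 + 8.4) = arctan(115/8.4) = 85.82°
∠(j115 + 115) = arctan(115/115) = 45.00°
∠T(j115) = 90.00° − (85.82° + 45.00°) = -40.82°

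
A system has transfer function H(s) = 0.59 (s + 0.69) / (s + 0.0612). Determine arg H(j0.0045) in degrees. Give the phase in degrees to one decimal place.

-3.8°

∠(j0.0045 + 0.69) = arctan(0.0045/0.69) = 0.37°
∠(j0.0045 + 0.0612) = arctan(0.0045/0.0612) = 4.21°
∠H(j0.0045) = 0.37° − 4.21° = -3.83°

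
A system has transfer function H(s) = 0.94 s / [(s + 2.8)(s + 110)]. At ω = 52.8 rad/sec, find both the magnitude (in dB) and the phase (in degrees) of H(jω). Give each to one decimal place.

|j52.8| = 52.8
|j52.8 + 2.8| = √(52.8² + 2.8²) = 52.87
|j52.8 + 110| = √(52.8² + 110²) = 122
|H(j52.8)| = 0.94 × 52.8 / (52.87 × 122) = 0.0076931
20 log₁₀(0.0076931) = -42.28 dB
∠(j52.8) = 90.00°
∠(j52.8 + 2.8) = arctan(52.8/2.8) = 86.96°
∠(j52.8 + 110) = arctan(52.8/110) = 25.64°
∠H(j52.8) = 90.00° − (86.96° + 25.64°) = -22.61°

|H| = -42.3 dB, ∠H = -22.6°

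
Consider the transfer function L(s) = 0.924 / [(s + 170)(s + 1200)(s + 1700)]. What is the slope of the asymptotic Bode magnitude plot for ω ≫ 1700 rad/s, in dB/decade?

-60 dB/decade

With 0 zeros and 3 poles, the high-frequency asymptotic slope is 20 × (0 − 3) = -60 dB/decade.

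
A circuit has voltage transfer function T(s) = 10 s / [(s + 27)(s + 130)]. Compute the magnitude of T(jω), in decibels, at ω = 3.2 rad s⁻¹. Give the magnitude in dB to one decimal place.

|j3.2| = 3.2
|j3.2 + 27| = √(3.2² + 27²) = 27.19
|j3.2 + 130| = √(3.2² + 130²) = 130
|T(j3.2)| = 10 × 3.2 / (27.19 × 130) = 0.0090507
20 log₁₀(0.0090507) = -40.87 dB

-40.9 dB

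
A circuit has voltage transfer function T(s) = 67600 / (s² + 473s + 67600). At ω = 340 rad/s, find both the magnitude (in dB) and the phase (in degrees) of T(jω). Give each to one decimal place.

|T| = -7.9 dB, ∠T = -106.6°

|(j340)² + 473(j340) + 67600| = |-48000 + j1.6082e+05| = 1.678e+05
|T(j340)| = 67600 / 1.678e+05 = 0.40279
20 log₁₀(0.40279) = -7.90 dB
∠[(j340)² + 473(j340) + 67600] = ∠[-48000 + j1.6082e+05] = 106.62°
∠T(j340) = −106.62° = -106.62°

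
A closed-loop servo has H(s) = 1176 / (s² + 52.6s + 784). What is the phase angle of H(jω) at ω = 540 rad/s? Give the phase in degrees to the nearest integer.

-174°

∠[(j540)² + 52.6(j540) + 784] = ∠[-2.9082e+05 + j28404] = 174.42°
∠H(j540) = −174.42° = -174.42°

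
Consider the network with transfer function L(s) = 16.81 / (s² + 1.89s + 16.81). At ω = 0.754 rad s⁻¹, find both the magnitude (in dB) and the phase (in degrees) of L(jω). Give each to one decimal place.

|(j0.754)² + 1.89(j0.754) + 16.81| = |16.241 + j1.4251| = 16.3
|L(j0.754)| = 16.81 / 16.3 = 1.031
20 log₁₀(1.031) = 0.27 dB
∠[(j0.754)² + 1.89(j0.754) + 16.81] = ∠[16.241 + j1.4251] = 5.01°
∠L(j0.754) = −5.01° = -5.01°

|L| = 0.3 dB, ∠L = -5.0°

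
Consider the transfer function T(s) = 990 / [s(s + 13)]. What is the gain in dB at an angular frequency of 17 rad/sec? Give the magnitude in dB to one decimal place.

|j17 + 13| = √(17² + 13²) = 21.4
|j17| = 17
|T(j17)| = 990 / (21.4 × 17) = 2.7212
20 log₁₀(2.7212) = 8.70 dB

8.7 dB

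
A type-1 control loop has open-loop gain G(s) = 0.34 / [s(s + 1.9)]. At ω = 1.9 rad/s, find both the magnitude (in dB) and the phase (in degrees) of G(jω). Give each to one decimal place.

|j1.9 + 1.9| = √(1.9² + 1.9²) = 2.687
|j1.9| = 1.9
|G(j1.9)| = 0.34 / (2.687 × 1.9) = 0.066597
20 log₁₀(0.066597) = -23.53 dB
∠(j1.9 + 1.9) = arctan(1.9/1.9) = 45.00°
∠(j1.9) = 90.00°
∠G(j1.9) = − (45.00° + 90.00°) = -135.00°

|G| = -23.5 dB, ∠G = -135.0 deg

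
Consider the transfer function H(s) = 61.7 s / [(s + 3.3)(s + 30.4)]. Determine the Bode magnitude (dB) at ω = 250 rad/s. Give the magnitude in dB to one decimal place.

-12.2 dB

|j250| = 250
|j250 + 3.3| = √(250² + 3.3²) = 250
|j250 + 30.4| = √(250² + 30.4²) = 251.8
|H(j250)| = 61.7 × 250 / (250 × 251.8) = 0.24497
20 log₁₀(0.24497) = -12.22 dB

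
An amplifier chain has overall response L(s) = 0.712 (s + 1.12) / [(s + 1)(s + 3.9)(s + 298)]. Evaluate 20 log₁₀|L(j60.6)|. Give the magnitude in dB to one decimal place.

-88.3 dB

|j60.6 + 1.12| = √(60.6² + 1.12²) = 60.61
|j60.6 + 1| = √(60.6² + 1²) = 60.61
|j60.6 + 3.9| = √(60.6² + 3.9²) = 60.73
|j60.6 + 298| = √(60.6² + 298²) = 304.1
|L(j60.6)| = 0.712 × 60.61 / (60.61 × 60.73 × 304.1) = 3.8558e-05
20 log₁₀(3.8558e-05) = -88.28 dB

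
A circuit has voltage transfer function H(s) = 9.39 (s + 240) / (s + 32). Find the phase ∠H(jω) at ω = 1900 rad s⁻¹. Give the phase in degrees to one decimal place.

-6.2°

∠(j1900 + 240) = arctan(1900/240) = 82.80°
∠(j1900 + 32) = arctan(1900/32) = 89.04°
∠H(j1900) = 82.80° − 89.04° = -6.23°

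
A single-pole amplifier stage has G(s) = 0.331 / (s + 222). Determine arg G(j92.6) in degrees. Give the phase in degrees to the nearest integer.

∠(j92.6 + 222) = arctan(92.6/222) = 22.64°
∠G(j92.6) = −22.64° = -22.64°

-23°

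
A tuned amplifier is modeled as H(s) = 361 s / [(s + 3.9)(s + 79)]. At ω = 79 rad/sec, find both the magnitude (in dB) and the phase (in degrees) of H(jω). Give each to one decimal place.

|H| = 10.2 dB, ∠H = -42.2 deg

|j79| = 79
|j79 + 3.9| = √(79² + 3.9²) = 79.1
|j79 + 79| = √(79² + 79²) = 111.7
|H(j79)| = 361 × 79 / (79.1 × 111.7) = 3.2273
20 log₁₀(3.2273) = 10.18 dB
∠(j79) = 90.00°
∠(j79 + 3.9) = arctan(79/3.9) = 87.17°
∠(j79 + 79) = arctan(79/79) = 45.00°
∠H(j79) = 90.00° − (87.17° + 45.00°) = -42.17°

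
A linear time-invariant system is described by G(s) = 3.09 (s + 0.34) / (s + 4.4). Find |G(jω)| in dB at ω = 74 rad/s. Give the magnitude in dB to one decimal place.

9.8 dB

|j74 + 0.34| = √(74² + 0.34²) = 74
|j74 + 4.4| = √(74² + 4.4²) = 74.13
|G(j74)| = 3.09 × 74 / 74.13 = 3.0846
20 log₁₀(3.0846) = 9.78 dB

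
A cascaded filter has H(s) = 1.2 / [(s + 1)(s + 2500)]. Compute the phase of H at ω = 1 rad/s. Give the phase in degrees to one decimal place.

∠(j1 + 1) = arctan(1/1) = 45.00°
∠(j1 + 2500) = arctan(1/2500) = 0.02°
∠H(j1) = − (45.00° + 0.02°) = -45.02°

-45.0°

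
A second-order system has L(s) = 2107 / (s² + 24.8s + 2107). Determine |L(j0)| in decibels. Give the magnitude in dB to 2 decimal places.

0.00 dB

L(0) = 2107 / 2107 = 1
20 log₁₀(1) = 0.000 dB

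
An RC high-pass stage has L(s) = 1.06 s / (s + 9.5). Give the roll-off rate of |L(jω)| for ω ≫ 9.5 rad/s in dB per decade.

With 1 zero and 1 pole, the high-frequency asymptotic slope is 20 × (1 − 1) = 0 dB/decade.

0 dB/decade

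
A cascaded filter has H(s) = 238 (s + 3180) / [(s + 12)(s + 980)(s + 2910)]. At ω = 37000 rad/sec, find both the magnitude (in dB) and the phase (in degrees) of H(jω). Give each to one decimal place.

|j37000 + 3180| = √(37000² + 3180²) = 3.714e+04
|j37000 + 12| = √(37000² + 12²) = 3.7e+04
|j37000 + 980| = √(37000² + 980²) = 3.701e+04
|j37000 + 2910| = √(37000² + 2910²) = 3.711e+04
|H(j37000)| = 238 × 3.714e+04 / (3.7e+04 × 3.701e+04 × 3.711e+04) = 1.7389e-07
20 log₁₀(1.7389e-07) = -135.19 dB
∠(j37000 + 3180) = arctan(37000/3180) = 85.09°
∠(j37000 + 12) = arctan(37000/12) = 89.98°
∠(j37000 + 980) = arctan(37000/980) = 88.48°
∠(j37000 + 2910) = arctan(37000/2910) = 85.50°
∠H(j37000) = 85.09° − (89.98° + 88.48° + 85.50°) = -178.88°

|H| = -135.2 dB, ∠H = -178.9°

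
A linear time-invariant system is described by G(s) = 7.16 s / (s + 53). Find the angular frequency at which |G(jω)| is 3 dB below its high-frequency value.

For a single-pole high-pass, the −3 dB point is at the pole: ω = 53 rad/s.

53 rad/s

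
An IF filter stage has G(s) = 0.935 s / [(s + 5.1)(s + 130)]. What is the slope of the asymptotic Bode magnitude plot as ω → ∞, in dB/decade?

With 1 zero and 2 poles, the high-frequency asymptotic slope is 20 × (1 − 2) = -20 dB/decade.

-20 dB/decade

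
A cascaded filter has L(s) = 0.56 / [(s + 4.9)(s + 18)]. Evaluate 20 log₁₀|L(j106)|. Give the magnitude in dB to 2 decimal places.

|j106 + 4.9| = √(106² + 4.9²) = 106.1
|j106 + 18| = √(106² + 18²) = 107.5
|L(j106)| = 0.56 / (106.1 × 107.5) = 4.9084e-05
20 log₁₀(4.9084e-05) = -86.181 dB

-86.18 dB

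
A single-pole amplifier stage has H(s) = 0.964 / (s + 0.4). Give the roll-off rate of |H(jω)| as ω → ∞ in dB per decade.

With 0 zeros and 1 pole, the high-frequency asymptotic slope is 20 × (0 − 1) = -20 dB/decade.

-20 dB/decade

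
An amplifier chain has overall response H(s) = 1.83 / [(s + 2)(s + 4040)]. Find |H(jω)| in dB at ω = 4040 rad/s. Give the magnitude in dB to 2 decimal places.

|j4040 + 2| = √(4040² + 2²) = 4040
|j4040 + 4040| = √(4040² + 4040²) = 5713
|H(j4040)| = 1.83 / (4040 × 5713) = 7.9282e-08
20 log₁₀(7.9282e-08) = -142.017 dB

-142.02 dB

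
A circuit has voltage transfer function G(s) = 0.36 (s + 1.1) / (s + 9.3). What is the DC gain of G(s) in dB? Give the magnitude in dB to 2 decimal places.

G(0) = 0.36 × 1.1 / 9.3 = 0.042581
20 log₁₀(0.042581) = -27.416 dB

-27.42 dB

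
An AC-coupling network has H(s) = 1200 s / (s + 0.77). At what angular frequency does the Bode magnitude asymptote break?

The single real pole at s = −0.77 gives a corner at ω = 0.77 rad/sec.

0.77 rad/sec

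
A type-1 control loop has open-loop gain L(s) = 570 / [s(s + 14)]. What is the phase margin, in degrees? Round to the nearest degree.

Gain crossover: |L(jω)| = 1 at ω ≈ 21.9 rad/s.
∠L(j21.9) = −90° − arctan(21.9/14) ≈ -147.43°
PM = 180° + (-147.43°) = 32.57°

33°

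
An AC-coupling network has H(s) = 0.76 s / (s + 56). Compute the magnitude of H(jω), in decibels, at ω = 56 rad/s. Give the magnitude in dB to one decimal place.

|j56| = 56
|j56 + 56| = √(56² + 56²) = 79.2
|H(j56)| = 0.76 × 56 / 79.2 = 0.5374
20 log₁₀(0.5374) = -5.39 dB

-5.4 dB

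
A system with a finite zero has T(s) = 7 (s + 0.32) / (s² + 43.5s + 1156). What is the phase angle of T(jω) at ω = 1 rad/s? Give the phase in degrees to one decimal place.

∠(j1 + 0.32) = arctan(1/0.32) = 72.26°
∠[(j1)² + 43.5(j1) + 1156] = ∠[1155 + j43.5] = 2.16°
∠T(j1) = 72.26° − 2.16° = 70.10°

70.1°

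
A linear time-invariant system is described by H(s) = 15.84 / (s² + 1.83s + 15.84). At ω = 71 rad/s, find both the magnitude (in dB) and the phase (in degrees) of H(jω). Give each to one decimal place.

|H| = -50.0 dB, ∠H = -178.5 deg

|(j71)² + 1.83(j71) + 15.84| = |-5025.2 + j129.93| = 5027
|H(j71)| = 15.84 / 5027 = 0.0031511
20 log₁₀(0.0031511) = -50.03 dB
∠[(j71)² + 1.83(j71) + 15.84] = ∠[-5025.2 + j129.93] = 178.52°
∠H(j71) = −178.52° = -178.52°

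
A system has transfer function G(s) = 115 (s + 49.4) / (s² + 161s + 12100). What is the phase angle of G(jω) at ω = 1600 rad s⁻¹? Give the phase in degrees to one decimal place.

-86.0 deg

∠(j1600 + 49.4) = arctan(1600/49.4) = 88.23°
∠[(j1600)² + 161(j1600) + 12100] = ∠[-2.5479e+06 + j2.576e+05] = 174.23°
∠G(j1600) = 88.23° − 174.23° = -86.00°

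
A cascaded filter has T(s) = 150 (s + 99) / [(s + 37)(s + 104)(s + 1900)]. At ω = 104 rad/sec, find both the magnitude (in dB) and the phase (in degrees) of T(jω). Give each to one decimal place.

|j104 + 99| = √(104² + 99²) = 143.6
|j104 + 37| = √(104² + 37²) = 110.4
|j104 + 104| = √(104² + 104²) = 147.1
|j104 + 1900| = √(104² + 1900²) = 1903
|T(j104)| = 150 × 143.6 / (110.4 × 147.1 × 1903) = 0.00069717
20 log₁₀(0.00069717) = -63.13 dB
∠(j104 + 99) = arctan(104/99) = 46.41°
∠(j104 + 37) = arctan(104/37) = 70.42°
∠(j104 + 104) = arctan(104/104) = 45.00°
∠(j104 + 1900) = arctan(104/1900) = 3.13°
∠T(j104) = 46.41° − (70.42° + 45.00° + 3.13°) = -72.14°

|T| = -63.1 dB, ∠T = -72.1 deg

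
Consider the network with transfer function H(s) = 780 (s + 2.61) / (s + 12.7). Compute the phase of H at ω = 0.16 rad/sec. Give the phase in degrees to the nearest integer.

3°

∠(j0.16 + 2.61) = arctan(0.16/2.61) = 3.51°
∠(j0.16 + 12.7) = arctan(0.16/12.7) = 0.72°
∠H(j0.16) = 3.51° − 0.72° = 2.79°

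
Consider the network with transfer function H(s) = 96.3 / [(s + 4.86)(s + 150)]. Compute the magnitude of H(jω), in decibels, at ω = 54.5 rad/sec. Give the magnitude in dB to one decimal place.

-39.2 dB

|j54.5 + 4.86| = √(54.5² + 4.86²) = 54.72
|j54.5 + 150| = √(54.5² + 150²) = 159.6
|H(j54.5)| = 96.3 / (54.72 × 159.6) = 0.011028
20 log₁₀(0.011028) = -39.15 dB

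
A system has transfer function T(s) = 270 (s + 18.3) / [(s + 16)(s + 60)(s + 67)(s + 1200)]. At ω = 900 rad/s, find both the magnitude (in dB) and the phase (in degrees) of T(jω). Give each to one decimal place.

|j900 + 18.3| = √(900² + 18.3²) = 900.2
|j900 + 16| = √(900² + 16²) = 900.1
|j900 + 60| = √(900² + 60²) = 902
|j900 + 67| = √(900² + 67²) = 902.5
|j900 + 1200| = √(900² + 1200²) = 1500
|T(j900)| = 270 × 900.2 / (900.1 × 902 × 902.5 × 1500) = 2.2113e-07
20 log₁₀(2.2113e-07) = -133.11 dB
∠(j900 + 18.3) = arctan(900/18.3) = 88.84°
∠(j900 + 16) = arctan(900/16) = 88.98°
∠(j900 + 60) = arctan(900/60) = 86.19°
∠(j900 + 67) = arctan(900/67) = 85.74°
∠(j900 + 1200) = arctan(900/1200) = 36.87°
∠T(j900) = 88.84° − (88.98° + 86.19° + 85.74° + 36.87°) = -208.94°

|T| = -133.1 dB, ∠T = -208.9°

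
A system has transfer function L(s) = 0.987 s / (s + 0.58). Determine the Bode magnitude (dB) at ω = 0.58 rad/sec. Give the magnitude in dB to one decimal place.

|j0.58| = 0.58
|j0.58 + 0.58| = √(0.58² + 0.58²) = 0.8202
|L(j0.58)| = 0.987 × 0.58 / 0.8202 = 0.69791
20 log₁₀(0.69791) = -3.12 dB

-3.1 dB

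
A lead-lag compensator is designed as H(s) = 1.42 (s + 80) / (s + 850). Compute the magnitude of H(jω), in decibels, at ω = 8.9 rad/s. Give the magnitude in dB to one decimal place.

-17.4 dB

|j8.9 + 80| = √(8.9² + 80²) = 80.49
|j8.9 + 850| = √(8.9² + 850²) = 850
|H(j8.9)| = 1.42 × 80.49 / 850 = 0.13446
20 log₁₀(0.13446) = -17.43 dB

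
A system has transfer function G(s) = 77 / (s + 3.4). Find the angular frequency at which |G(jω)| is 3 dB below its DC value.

For a single-pole low-pass, the −3 dB point is at the pole: ω = 3.4 rad/s.

3.4 rad/s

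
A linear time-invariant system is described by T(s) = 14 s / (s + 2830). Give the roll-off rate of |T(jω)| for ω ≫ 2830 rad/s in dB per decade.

0 dB/decade

With 1 zero and 1 pole, the high-frequency asymptotic slope is 20 × (1 − 1) = 0 dB/decade.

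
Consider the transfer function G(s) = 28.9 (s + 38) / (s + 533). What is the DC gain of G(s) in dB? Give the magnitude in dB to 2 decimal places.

6.28 dB

G(0) = 28.9 × 38 / 533 = 2.0604
20 log₁₀(2.0604) = 6.279 dB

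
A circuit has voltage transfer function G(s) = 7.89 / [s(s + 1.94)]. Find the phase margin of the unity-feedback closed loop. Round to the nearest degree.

Gain crossover: |G(jω)| = 1 at ω ≈ 2.5 rad/s.
∠G(j2.5) = −90° − arctan(2.5/1.94) ≈ -142.14°
PM = 180° + (-142.14°) = 37.86°

38 deg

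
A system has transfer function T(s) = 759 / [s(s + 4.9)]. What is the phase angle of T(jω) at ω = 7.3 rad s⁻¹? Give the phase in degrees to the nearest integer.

∠(j7.3 + 4.9) = arctan(7.3/4.9) = 56.13°
∠(j7.3) = 90.00°
∠T(j7.3) = − (56.13° + 90.00°) = -146.13°

-146°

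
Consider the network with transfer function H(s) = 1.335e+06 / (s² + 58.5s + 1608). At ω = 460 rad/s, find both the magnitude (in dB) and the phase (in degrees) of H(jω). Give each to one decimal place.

|(j460)² + 58.5(j460) + 1608| = |-2.0999e+05 + j26910| = 2.117e+05
|H(j460)| = 1.335e+06 / 2.117e+05 = 6.3058
20 log₁₀(6.3058) = 15.99 dB
∠[(j460)² + 58.5(j460) + 1608] = ∠[-2.0999e+05 + j26910] = 172.70°
∠H(j460) = −172.70° = -172.70°

|H| = 16.0 dB, ∠H = -172.7°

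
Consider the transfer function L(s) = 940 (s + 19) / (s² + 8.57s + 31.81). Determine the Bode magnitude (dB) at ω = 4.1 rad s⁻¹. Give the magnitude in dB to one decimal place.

53.6 dB

|j4.1 + 19| = √(4.1² + 19²) = 19.44
|(j4.1)² + 8.57(j4.1) + 31.81| = |15 + j35.137| = 38.2
|L(j4.1)| = 940 × 19.44 / 38.2 = 478.24
20 log₁₀(478.24) = 53.59 dB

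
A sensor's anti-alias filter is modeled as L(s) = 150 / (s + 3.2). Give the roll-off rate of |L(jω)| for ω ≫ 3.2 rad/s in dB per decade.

-20 dB/decade

With 0 zeros and 1 pole, the high-frequency asymptotic slope is 20 × (0 − 1) = -20 dB/decade.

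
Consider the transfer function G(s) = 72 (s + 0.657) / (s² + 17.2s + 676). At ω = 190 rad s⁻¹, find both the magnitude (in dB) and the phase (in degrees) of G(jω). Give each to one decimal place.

|G| = -8.3 dB, ∠G = -84.9°

|j190 + 0.657| = √(190² + 0.657²) = 190
|(j190)² + 17.2(j190) + 676| = |-35424 + j3268| = 3.557e+04
|G(j190)| = 72 × 190 / 3.557e+04 = 0.38455
20 log₁₀(0.38455) = -8.30 dB
∠(j190 + 0.657) = arctan(190/0.657) = 89.80°
∠[(j190)² + 17.2(j190) + 676] = ∠[-35424 + j3268] = 174.73°
∠G(j190) = 89.80° − 174.73° = -84.93°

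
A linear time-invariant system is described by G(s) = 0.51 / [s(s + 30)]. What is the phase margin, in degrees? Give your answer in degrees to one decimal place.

90.0 deg

Gain crossover: |G(jω)| = 1 at ω ≈ 0.017 rad s⁻¹.
∠G(j0.017) = −90° − arctan(0.017/30) ≈ -90.03°
PM = 180° + (-90.03°) = 89.97°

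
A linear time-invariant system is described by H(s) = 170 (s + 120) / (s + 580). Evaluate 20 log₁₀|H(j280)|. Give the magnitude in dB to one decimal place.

|j280 + 120| = √(280² + 120²) = 304.6
|j280 + 580| = √(280² + 580²) = 644
|H(j280)| = 170 × 304.6 / 644 = 80.409
20 log₁₀(80.409) = 38.11 dB

38.1 dB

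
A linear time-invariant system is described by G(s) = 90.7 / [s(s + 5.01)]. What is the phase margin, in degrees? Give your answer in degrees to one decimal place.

Gain crossover: |G(jω)| = 1 at ω ≈ 8.89 rad s⁻¹.
∠G(j8.89) = −90° − arctan(8.89/5.01) ≈ -150.59°
PM = 180° + (-150.59°) = 29.41°

29.4°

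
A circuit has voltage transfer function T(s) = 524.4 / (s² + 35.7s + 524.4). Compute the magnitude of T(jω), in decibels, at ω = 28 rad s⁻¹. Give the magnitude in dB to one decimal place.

|(j28)² + 35.7(j28) + 524.4| = |-259.6 + j999.6| = 1033
|T(j28)| = 524.4 / 1033 = 0.50777
20 log₁₀(0.50777) = -5.89 dB

-5.9 dB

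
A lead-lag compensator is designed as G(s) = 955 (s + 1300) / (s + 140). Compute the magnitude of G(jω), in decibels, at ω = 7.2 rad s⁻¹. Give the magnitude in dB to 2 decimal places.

78.95 dB

|j7.2 + 1300| = √(7.2² + 1300²) = 1300
|j7.2 + 140| = √(7.2² + 140²) = 140.2
|G(j7.2)| = 955 × 1300 / 140.2 = 8856.3
20 log₁₀(8856.3) = 78.945 dB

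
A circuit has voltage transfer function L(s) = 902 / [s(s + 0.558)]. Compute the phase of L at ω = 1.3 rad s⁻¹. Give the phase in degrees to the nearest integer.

∠(j1.3 + 0.558) = arctan(1.3/0.558) = 66.77°
∠(j1.3) = 90.00°
∠L(j1.3) = − (66.77° + 90.00°) = -156.77°

-157°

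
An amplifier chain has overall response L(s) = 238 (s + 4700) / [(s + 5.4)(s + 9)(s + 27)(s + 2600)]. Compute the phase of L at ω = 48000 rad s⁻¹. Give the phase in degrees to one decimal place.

-272.4 deg

∠(j48000 + 4700) = arctan(48000/4700) = 84.41°
∠(j48000 + 5.4) = arctan(48000/5.4) = 89.99°
∠(j48000 + 9) = arctan(48000/9) = 89.99°
∠(j48000 + 27) = arctan(48000/27) = 89.97°
∠(j48000 + 2600) = arctan(48000/2600) = 86.90°
∠L(j48000) = 84.41° − (89.99° + 89.99° + 89.97° + 86.90°) = -272.44°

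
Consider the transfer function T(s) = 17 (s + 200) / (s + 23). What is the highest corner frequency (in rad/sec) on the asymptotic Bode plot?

Break frequencies occur at each pole and zero magnitude: 23 rad/sec, 200 rad/sec.
The highest is 200 rad/sec.

200 rad/sec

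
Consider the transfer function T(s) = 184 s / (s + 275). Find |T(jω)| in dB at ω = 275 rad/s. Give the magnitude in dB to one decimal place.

42.3 dB

|j275| = 275
|j275 + 275| = √(275² + 275²) = 388.9
|T(j275)| = 184 × 275 / 388.9 = 130.11
20 log₁₀(130.11) = 42.29 dB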